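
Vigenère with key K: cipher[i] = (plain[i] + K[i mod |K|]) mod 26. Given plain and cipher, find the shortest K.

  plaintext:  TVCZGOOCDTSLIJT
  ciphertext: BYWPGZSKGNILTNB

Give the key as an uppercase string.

  i= 0: B-T =  8 → I
  i= 1: Y-V =  3 → D
  i= 2: W-C = 20 → U
  i= 3: P-Z = 16 → Q
  i= 4: G-G =  0 → A
  i= 5: Z-O = 11 → L
  i= 6: S-O =  4 → E
  i= 7: K-C =  8 → I
  i= 8: G-D =  3 → D
  i= 9: N-T = 20 → U
  i=10: I-S = 16 → Q
  i=11: L-L =  0 → A
  i=12: T-I = 11 → L
  i=13: N-J =  4 → E
  i=14: B-T =  8 → I
  shifts repeat with period 7: IDUQALE

IDUQALE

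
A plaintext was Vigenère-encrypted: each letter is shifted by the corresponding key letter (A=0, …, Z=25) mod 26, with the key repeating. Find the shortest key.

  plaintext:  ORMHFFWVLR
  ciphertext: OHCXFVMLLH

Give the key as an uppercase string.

AQQQ

  i= 0: O-O =  0 → A
  i= 1: H-R = 16 → Q
  i= 2: C-M = 16 → Q
  i= 3: X-H = 16 → Q
  i= 4: F-F =  0 → A
  i= 5: V-F = 16 → Q
  i= 6: M-W = 16 → Q
  i= 7: L-V = 16 → Q
  i= 8: L-L =  0 → A
  i= 9: H-R = 16 → Q
  shifts repeat with period 4: AQQQ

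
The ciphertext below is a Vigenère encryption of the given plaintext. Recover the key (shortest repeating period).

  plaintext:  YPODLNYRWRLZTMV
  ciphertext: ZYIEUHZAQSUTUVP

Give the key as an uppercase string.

BJU

  i= 0: Z-Y =  1 → B
  i= 1: Y-P =  9 → J
  i= 2: I-O = 20 → U
  i= 3: E-D =  1 → B
  i= 4: U-L =  9 → J
  i= 5: H-N = 20 → U
  i= 6: Z-Y =  1 → B
  i= 7: A-R =  9 → J
  i= 8: Q-W = 20 → U
  i= 9: S-R =  1 → B
  i=10: U-L =  9 → J
  i=11: T-Z = 20 → U
  i=12: U-T =  1 → B
  i=13: V-M =  9 → J
  i=14: P-V = 20 → U
  shifts repeat with period 3: BJU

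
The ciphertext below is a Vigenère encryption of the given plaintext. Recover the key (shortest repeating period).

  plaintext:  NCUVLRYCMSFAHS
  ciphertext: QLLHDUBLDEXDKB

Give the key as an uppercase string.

DJRMSD

  i= 0: Q-N =  3 → D
  i= 1: L-C =  9 → J
  i= 2: L-U = 17 → R
  i= 3: H-V = 12 → M
  i= 4: D-L = 18 → S
  i= 5: U-R =  3 → D
  i= 6: B-Y =  3 → D
  i= 7: L-C =  9 → J
  i= 8: D-M = 17 → R
  i= 9: E-S = 12 → M
  i=10: X-F = 18 → S
  i=11: D-A =  3 → D
  i=12: K-H =  3 → D
  i=13: B-S =  9 → J
  shifts repeat with period 6: DJRMSD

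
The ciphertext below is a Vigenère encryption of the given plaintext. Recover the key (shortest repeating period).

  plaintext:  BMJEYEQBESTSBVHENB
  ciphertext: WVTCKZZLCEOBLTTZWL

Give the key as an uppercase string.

VJKYM

  i= 0: W-B = 21 → V
  i= 1: V-M =  9 → J
  i= 2: T-J = 10 → K
  i= 3: C-E = 24 → Y
  i= 4: K-Y = 12 → M
  i= 5: Z-E = 21 → V
  i= 6: Z-Q =  9 → J
  i= 7: L-B = 10 → K
  i= 8: C-E = 24 → Y
  i= 9: E-S = 12 → M
  i=10: O-T = 21 → V
  i=11: B-S =  9 → J
  i=12: L-B = 10 → K
  i=13: T-V = 24 → Y
  i=14: T-H = 12 → M
  i=15: Z-E = 21 → V
  i=16: W-N =  9 → J
  i=17: L-B = 10 → K
  shifts repeat with period 5: VJKYM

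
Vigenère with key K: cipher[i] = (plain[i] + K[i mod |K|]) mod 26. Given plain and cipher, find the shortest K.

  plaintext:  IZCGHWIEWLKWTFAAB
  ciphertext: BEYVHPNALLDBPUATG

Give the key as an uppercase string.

TFWPA

  i= 0: B-I = 19 → T
  i= 1: E-Z =  5 → F
  i= 2: Y-C = 22 → W
  i= 3: V-G = 15 → P
  i= 4: H-H =  0 → A
  i= 5: P-W = 19 → T
  i= 6: N-I =  5 → F
  i= 7: A-E = 22 → W
  i= 8: L-W = 15 → P
  i= 9: L-L =  0 → A
  i=10: D-K = 19 → T
  i=11: B-W =  5 → F
  i=12: P-T = 22 → W
  i=13: U-F = 15 → P
  i=14: A-A =  0 → A
  i=15: T-A = 19 → T
  i=16: G-B =  5 → F
  shifts repeat with period 5: TFWPA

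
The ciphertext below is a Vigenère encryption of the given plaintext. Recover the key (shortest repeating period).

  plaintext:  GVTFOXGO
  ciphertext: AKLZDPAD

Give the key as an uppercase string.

UPS

  i= 0: A-G = 20 → U
  i= 1: K-V = 15 → P
  i= 2: L-T = 18 → S
  i= 3: Z-F = 20 → U
  i= 4: D-O = 15 → P
  i= 5: P-X = 18 → S
  i= 6: A-G = 20 → U
  i= 7: D-O = 15 → P
  shifts repeat with period 3: UPS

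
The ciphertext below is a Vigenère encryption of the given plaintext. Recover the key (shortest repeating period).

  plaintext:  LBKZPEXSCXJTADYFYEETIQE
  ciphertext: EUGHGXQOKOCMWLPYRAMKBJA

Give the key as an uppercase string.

  i= 0: E-L = 19 → T
  i= 1: U-B = 19 → T
  i= 2: G-K = 22 → W
  i= 3: H-Z =  8 → I
  i= 4: G-P = 17 → R
  i= 5: X-E = 19 → T
  i= 6: Q-X = 19 → T
  i= 7: O-S = 22 → W
  i= 8: K-C =  8 → I
  i= 9: O-X = 17 → R
  i=10: C-J = 19 → T
  i=11: M-T = 19 → T
  i=12: W-A = 22 → W
  i=13: L-D =  8 → I
  i=14: P-Y = 17 → R
  i=15: Y-F = 19 → T
  i=16: R-Y = 19 → T
  i=17: A-E = 22 → W
  i=18: M-E =  8 → I
  i=19: K-T = 17 → R
  i=20: B-I = 19 → T
  i=21: J-Q = 19 → T
  i=22: A-E = 22 → W
  shifts repeat with period 5: TTWIR

TTWIR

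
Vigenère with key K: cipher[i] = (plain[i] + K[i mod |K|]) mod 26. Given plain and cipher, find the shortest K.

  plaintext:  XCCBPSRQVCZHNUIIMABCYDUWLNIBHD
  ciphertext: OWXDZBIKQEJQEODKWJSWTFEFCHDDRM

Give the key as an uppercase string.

RUVCKJ

  i= 0: O-X = 17 → R
  i= 1: W-C = 20 → U
  i= 2: X-C = 21 → V
  i= 3: D-B =  2 → C
  i= 4: Z-P = 10 → K
  i= 5: B-S =  9 → J
  i= 6: I-R = 17 → R
  i= 7: K-Q = 20 → U
  i= 8: Q-V = 21 → V
  i= 9: E-C =  2 → C
  i=10: J-Z = 10 → K
  i=11: Q-H =  9 → J
  i=12: E-N = 17 → R
  i=13: O-U = 20 → U
  i=14: D-I = 21 → V
  i=15: K-I =  2 → C
  i=16: W-M = 10 → K
  i=17: J-A =  9 → J
  i=18: S-B = 17 → R
  i=19: W-C = 20 → U
  i=20: T-Y = 21 → V
  i=21: F-D =  2 → C
  i=22: E-U = 10 → K
  i=23: F-W =  9 → J
  i=24: C-L = 17 → R
  i=25: H-N = 20 → U
  i=26: D-I = 21 → V
  i=27: D-B =  2 → C
  i=28: R-H = 10 → K
  i=29: M-D =  9 → J
  shifts repeat with period 6: RUVCKJ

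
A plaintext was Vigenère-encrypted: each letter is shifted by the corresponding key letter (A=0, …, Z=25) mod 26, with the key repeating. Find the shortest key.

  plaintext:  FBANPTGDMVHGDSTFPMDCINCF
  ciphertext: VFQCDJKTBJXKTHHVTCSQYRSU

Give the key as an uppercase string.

QEQPO

  i= 0: V-F = 16 → Q
  i= 1: F-B =  4 → E
  i= 2: Q-A = 16 → Q
  i= 3: C-N = 15 → P
  i= 4: D-P = 14 → O
  i= 5: J-T = 16 → Q
  i= 6: K-G =  4 → E
  i= 7: T-D = 16 → Q
  i= 8: B-M = 15 → P
  i= 9: J-V = 14 → O
  i=10: X-H = 16 → Q
  i=11: K-G =  4 → E
  i=12: T-D = 16 → Q
  i=13: H-S = 15 → P
  i=14: H-T = 14 → O
  i=15: V-F = 16 → Q
  i=16: T-P =  4 → E
  i=17: C-M = 16 → Q
  i=18: S-D = 15 → P
  i=19: Q-C = 14 → O
  i=20: Y-I = 16 → Q
  i=21: R-N =  4 → E
  i=22: S-C = 16 → Q
  i=23: U-F = 15 → P
  shifts repeat with period 5: QEQPO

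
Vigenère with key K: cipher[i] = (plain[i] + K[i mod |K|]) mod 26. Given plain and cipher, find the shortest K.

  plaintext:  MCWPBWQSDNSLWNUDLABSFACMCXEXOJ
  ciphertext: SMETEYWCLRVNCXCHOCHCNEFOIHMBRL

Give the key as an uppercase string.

  i= 0: S-M =  6 → G
  i= 1: M-C = 10 → K
  i= 2: E-W =  8 → I
  i= 3: T-P =  4 → E
  i= 4: E-B =  3 → D
  i= 5: Y-W =  2 → C
  i= 6: W-Q =  6 → G
  i= 7: C-S = 10 → K
  i= 8: L-D =  8 → I
  i= 9: R-N =  4 → E
  i=10: V-S =  3 → D
  i=11: N-L =  2 → C
  i=12: C-W =  6 → G
  i=13: X-N = 10 → K
  i=14: C-U =  8 → I
  i=15: H-D =  4 → E
  i=16: O-L =  3 → D
  i=17: C-A =  2 → C
  i=18: H-B =  6 → G
  i=19: C-S = 10 → K
  i=20: N-F =  8 → I
  i=21: E-A =  4 → E
  i=22: F-C =  3 → D
  i=23: O-M =  2 → C
  i=24: I-C =  6 → G
  i=25: H-X = 10 → K
  i=26: M-E =  8 → I
  i=27: B-X =  4 → E
  i=28: R-O =  3 → D
  i=29: L-J =  2 → C
  shifts repeat with period 6: GKIEDC

GKIEDC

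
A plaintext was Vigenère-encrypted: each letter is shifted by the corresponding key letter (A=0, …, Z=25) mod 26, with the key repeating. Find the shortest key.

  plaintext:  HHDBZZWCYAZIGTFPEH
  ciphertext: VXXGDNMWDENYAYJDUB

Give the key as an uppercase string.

OQUFE

  i= 0: V-H = 14 → O
  i= 1: X-H = 16 → Q
  i= 2: X-D = 20 → U
  i= 3: G-B =  5 → F
  i= 4: D-Z =  4 → E
  i= 5: N-Z = 14 → O
  i= 6: M-W = 16 → Q
  i= 7: W-C = 20 → U
  i= 8: D-Y =  5 → F
  i= 9: E-A =  4 → E
  i=10: N-Z = 14 → O
  i=11: Y-I = 16 → Q
  i=12: A-G = 20 → U
  i=13: Y-T =  5 → F
  i=14: J-F =  4 → E
  i=15: D-P = 14 → O
  i=16: U-E = 16 → Q
  i=17: B-H = 20 → U
  shifts repeat with period 5: OQUFE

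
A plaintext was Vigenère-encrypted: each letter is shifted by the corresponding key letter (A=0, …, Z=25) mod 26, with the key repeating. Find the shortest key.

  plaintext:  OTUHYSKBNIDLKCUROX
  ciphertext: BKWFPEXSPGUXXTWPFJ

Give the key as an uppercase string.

  i= 0: B-O = 13 → N
  i= 1: K-T = 17 → R
  i= 2: W-U =  2 → C
  i= 3: F-H = 24 → Y
  i= 4: P-Y = 17 → R
  i= 5: E-S = 12 → M
  i= 6: X-K = 13 → N
  i= 7: S-B = 17 → R
  i= 8: P-N =  2 → C
  i= 9: G-I = 24 → Y
  i=10: U-D = 17 → R
  i=11: X-L = 12 → M
  i=12: X-K = 13 → N
  i=13: T-C = 17 → R
  i=14: W-U =  2 → C
  i=15: P-R = 24 → Y
  i=16: F-O = 17 → R
  i=17: J-X = 12 → M
  shifts repeat with period 6: NRCYRM

NRCYRM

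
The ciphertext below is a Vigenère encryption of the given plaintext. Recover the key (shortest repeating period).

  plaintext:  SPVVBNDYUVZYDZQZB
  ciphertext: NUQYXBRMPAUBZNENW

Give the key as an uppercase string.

VFVDWOOO

  i= 0: N-S = 21 → V
  i= 1: U-P =  5 → F
  i= 2: Q-V = 21 → V
  i= 3: Y-V =  3 → D
  i= 4: X-B = 22 → W
  i= 5: B-N = 14 → O
  i= 6: R-D = 14 → O
  i= 7: M-Y = 14 → O
  i= 8: P-U = 21 → V
  i= 9: A-V =  5 → F
  i=10: U-Z = 21 → V
  i=11: B-Y =  3 → D
  i=12: Z-D = 22 → W
  i=13: N-Z = 14 → O
  i=14: E-Q = 14 → O
  i=15: N-Z = 14 → O
  i=16: W-B = 21 → V
  shifts repeat with period 8: VFVDWOOO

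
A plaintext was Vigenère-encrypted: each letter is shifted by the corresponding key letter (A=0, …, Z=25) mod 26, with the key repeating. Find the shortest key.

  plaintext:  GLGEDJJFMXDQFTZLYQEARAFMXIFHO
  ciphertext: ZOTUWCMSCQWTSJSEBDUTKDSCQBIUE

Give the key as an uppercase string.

  i= 0: Z-G = 19 → T
  i= 1: O-L =  3 → D
  i= 2: T-G = 13 → N
  i= 3: U-E = 16 → Q
  i= 4: W-D = 19 → T
  i= 5: C-J = 19 → T
  i= 6: M-J =  3 → D
  i= 7: S-F = 13 → N
  i= 8: C-M = 16 → Q
  i= 9: Q-X = 19 → T
  i=10: W-D = 19 → T
  i=11: T-Q =  3 → D
  i=12: S-F = 13 → N
  i=13: J-T = 16 → Q
  i=14: S-Z = 19 → T
  i=15: E-L = 19 → T
  i=16: B-Y =  3 → D
  i=17: D-Q = 13 → N
  i=18: U-E = 16 → Q
  i=19: T-A = 19 → T
  i=20: K-R = 19 → T
  i=21: D-A =  3 → D
  i=22: S-F = 13 → N
  i=23: C-M = 16 → Q
  i=24: Q-X = 19 → T
  i=25: B-I = 19 → T
  i=26: I-F =  3 → D
  i=27: U-H = 13 → N
  i=28: E-O = 16 → Q
  shifts repeat with period 5: TDNQT

TDNQT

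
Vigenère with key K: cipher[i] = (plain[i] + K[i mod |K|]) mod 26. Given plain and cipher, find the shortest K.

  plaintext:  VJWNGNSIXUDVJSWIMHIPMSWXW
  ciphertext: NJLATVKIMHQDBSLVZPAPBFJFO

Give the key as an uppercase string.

  i= 0: N-V = 18 → S
  i= 1: J-J =  0 → A
  i= 2: L-W = 15 → P
  i= 3: A-N = 13 → N
  i= 4: T-G = 13 → N
  i= 5: V-N =  8 → I
  i= 6: K-S = 18 → S
  i= 7: I-I =  0 → A
  i= 8: M-X = 15 → P
  i= 9: H-U = 13 → N
  i=10: Q-D = 13 → N
  i=11: D-V =  8 → I
  i=12: B-J = 18 → S
  i=13: S-S =  0 → A
  i=14: L-W = 15 → P
  i=15: V-I = 13 → N
  i=16: Z-M = 13 → N
  i=17: P-H =  8 → I
  i=18: A-I = 18 → S
  i=19: P-P =  0 → A
  i=20: B-M = 15 → P
  i=21: F-S = 13 → N
  i=22: J-W = 13 → N
  i=23: F-X =  8 → I
  i=24: O-W = 18 → S
  shifts repeat with period 6: SAPNNI

SAPNNI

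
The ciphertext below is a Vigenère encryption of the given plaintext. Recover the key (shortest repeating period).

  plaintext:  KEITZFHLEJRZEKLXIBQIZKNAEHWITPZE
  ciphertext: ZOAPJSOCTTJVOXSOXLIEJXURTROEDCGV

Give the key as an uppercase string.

  i= 0: Z-K = 15 → P
  i= 1: O-E = 10 → K
  i= 2: A-I = 18 → S
  i= 3: P-T = 22 → W
  i= 4: J-Z = 10 → K
  i= 5: S-F = 13 → N
  i= 6: O-H =  7 → H
  i= 7: C-L = 17 → R
  i= 8: T-E = 15 → P
  i= 9: T-J = 10 → K
  i=10: J-R = 18 → S
  i=11: V-Z = 22 → W
  i=12: O-E = 10 → K
  i=13: X-K = 13 → N
  i=14: S-L =  7 → H
  i=15: O-X = 17 → R
  i=16: X-I = 15 → P
  i=17: L-B = 10 → K
  i=18: I-Q = 18 → S
  i=19: E-I = 22 → W
  i=20: J-Z = 10 → K
  i=21: X-K = 13 → N
  i=22: U-N =  7 → H
  i=23: R-A = 17 → R
  i=24: T-E = 15 → P
  i=25: R-H = 10 → K
  i=26: O-W = 18 → S
  i=27: E-I = 22 → W
  i=28: D-T = 10 → K
  i=29: C-P = 13 → N
  i=30: G-Z =  7 → H
  i=31: V-E = 17 → R
  shifts repeat with period 8: PKSWKNHR

PKSWKNHR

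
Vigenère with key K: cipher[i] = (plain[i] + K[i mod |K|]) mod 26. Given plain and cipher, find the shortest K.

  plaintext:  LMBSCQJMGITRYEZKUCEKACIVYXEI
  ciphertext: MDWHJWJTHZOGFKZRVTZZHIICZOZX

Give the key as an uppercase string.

  i= 0: M-L =  1 → B
  i= 1: D-M = 17 → R
  i= 2: W-B = 21 → V
  i= 3: H-S = 15 → P
  i= 4: J-C =  7 → H
  i= 5: W-Q =  6 → G
  i= 6: J-J =  0 → A
  i= 7: T-M =  7 → H
  i= 8: H-G =  1 → B
  i= 9: Z-I = 17 → R
  i=10: O-T = 21 → V
  i=11: G-R = 15 → P
  i=12: F-Y =  7 → H
  i=13: K-E =  6 → G
  i=14: Z-Z =  0 → A
  i=15: R-K =  7 → H
  i=16: V-U =  1 → B
  i=17: T-C = 17 → R
  i=18: Z-E = 21 → V
  i=19: Z-K = 15 → P
  i=20: H-A =  7 → H
  i=21: I-C =  6 → G
  i=22: I-I =  0 → A
  i=23: C-V =  7 → H
  i=24: Z-Y =  1 → B
  i=25: O-X = 17 → R
  i=26: Z-E = 21 → V
  i=27: X-I = 15 → P
  shifts repeat with period 8: BRVPHGAH

BRVPHGAH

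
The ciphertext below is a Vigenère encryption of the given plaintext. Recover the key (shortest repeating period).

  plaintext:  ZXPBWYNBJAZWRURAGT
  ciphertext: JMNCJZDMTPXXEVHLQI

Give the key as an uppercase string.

KPYBNBQL

  i= 0: J-Z = 10 → K
  i= 1: M-X = 15 → P
  i= 2: N-P = 24 → Y
  i= 3: C-B =  1 → B
  i= 4: J-W = 13 → N
  i= 5: Z-Y =  1 → B
  i= 6: D-N = 16 → Q
  i= 7: M-B = 11 → L
  i= 8: T-J = 10 → K
  i= 9: P-A = 15 → P
  i=10: X-Z = 24 → Y
  i=11: X-W =  1 → B
  i=12: E-R = 13 → N
  i=13: V-U =  1 → B
  i=14: H-R = 16 → Q
  i=15: L-A = 11 → L
  i=16: Q-G = 10 → K
  i=17: I-T = 15 → P
  shifts repeat with period 8: KPYBNBQL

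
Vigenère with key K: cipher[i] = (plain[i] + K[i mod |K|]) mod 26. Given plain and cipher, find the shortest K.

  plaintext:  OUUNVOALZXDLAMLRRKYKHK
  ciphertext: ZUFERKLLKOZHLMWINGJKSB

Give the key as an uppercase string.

  i= 0: Z-O = 11 → L
  i= 1: U-U =  0 → A
  i= 2: F-U = 11 → L
  i= 3: E-N = 17 → R
  i= 4: R-V = 22 → W
  i= 5: K-O = 22 → W
  i= 6: L-A = 11 → L
  i= 7: L-L =  0 → A
  i= 8: K-Z = 11 → L
  i= 9: O-X = 17 → R
  i=10: Z-D = 22 → W
  i=11: H-L = 22 → W
  i=12: L-A = 11 → L
  i=13: M-M =  0 → A
  i=14: W-L = 11 → L
  i=15: I-R = 17 → R
  i=16: N-R = 22 → W
  i=17: G-K = 22 → W
  i=18: J-Y = 11 → L
  i=19: K-K =  0 → A
  i=20: S-H = 11 → L
  i=21: B-K = 17 → R
  shifts repeat with period 6: LALRWW

LALRWW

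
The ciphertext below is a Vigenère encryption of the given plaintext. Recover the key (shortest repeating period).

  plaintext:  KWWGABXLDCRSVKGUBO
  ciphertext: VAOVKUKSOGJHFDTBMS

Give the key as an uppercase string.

  i= 0: V-K = 11 → L
  i= 1: A-W =  4 → E
  i= 2: O-W = 18 → S
  i= 3: V-G = 15 → P
  i= 4: K-A = 10 → K
  i= 5: U-B = 19 → T
  i= 6: K-X = 13 → N
  i= 7: S-L =  7 → H
  i= 8: O-D = 11 → L
  i= 9: G-C =  4 → E
  i=10: J-R = 18 → S
  i=11: H-S = 15 → P
  i=12: F-V = 10 → K
  i=13: D-K = 19 → T
  i=14: T-G = 13 → N
  i=15: B-U =  7 → H
  i=16: M-B = 11 → L
  i=17: S-O =  4 → E
  shifts repeat with period 8: LESPKTNH

LESPKTNH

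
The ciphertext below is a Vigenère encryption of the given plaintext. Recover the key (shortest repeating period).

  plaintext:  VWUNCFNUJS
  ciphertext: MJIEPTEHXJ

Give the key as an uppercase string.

  i= 0: M-V = 17 → R
  i= 1: J-W = 13 → N
  i= 2: I-U = 14 → O
  i= 3: E-N = 17 → R
  i= 4: P-C = 13 → N
  i= 5: T-F = 14 → O
  i= 6: E-N = 17 → R
  i= 7: H-U = 13 → N
  i= 8: X-J = 14 → O
  i= 9: J-S = 17 → R
  shifts repeat with period 3: RNO

RNO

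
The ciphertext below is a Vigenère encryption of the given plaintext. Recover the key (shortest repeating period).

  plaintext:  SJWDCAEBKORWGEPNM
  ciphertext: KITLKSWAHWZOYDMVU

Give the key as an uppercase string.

SZXIIS

  i= 0: K-S = 18 → S
  i= 1: I-J = 25 → Z
  i= 2: T-W = 23 → X
  i= 3: L-D =  8 → I
  i= 4: K-C =  8 → I
  i= 5: S-A = 18 → S
  i= 6: W-E = 18 → S
  i= 7: A-B = 25 → Z
  i= 8: H-K = 23 → X
  i= 9: W-O =  8 → I
  i=10: Z-R =  8 → I
  i=11: O-W = 18 → S
  i=12: Y-G = 18 → S
  i=13: D-E = 25 → Z
  i=14: M-P = 23 → X
  i=15: V-N =  8 → I
  i=16: U-M =  8 → I
  shifts repeat with period 6: SZXIIS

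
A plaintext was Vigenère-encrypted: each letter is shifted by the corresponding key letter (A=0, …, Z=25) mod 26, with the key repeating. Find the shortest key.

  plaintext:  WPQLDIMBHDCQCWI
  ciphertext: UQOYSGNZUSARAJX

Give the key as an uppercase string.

YBYNP

  i= 0: U-W = 24 → Y
  i= 1: Q-P =  1 → B
  i= 2: O-Q = 24 → Y
  i= 3: Y-L = 13 → N
  i= 4: S-D = 15 → P
  i= 5: G-I = 24 → Y
  i= 6: N-M =  1 → B
  i= 7: Z-B = 24 → Y
  i= 8: U-H = 13 → N
  i= 9: S-D = 15 → P
  i=10: A-C = 24 → Y
  i=11: R-Q =  1 → B
  i=12: A-C = 24 → Y
  i=13: J-W = 13 → N
  i=14: X-I = 15 → P
  shifts repeat with period 5: YBYNP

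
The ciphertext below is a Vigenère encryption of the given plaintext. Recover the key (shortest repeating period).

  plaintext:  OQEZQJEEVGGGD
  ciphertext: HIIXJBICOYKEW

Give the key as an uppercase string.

  i= 0: H-O = 19 → T
  i= 1: I-Q = 18 → S
  i= 2: I-E =  4 → E
  i= 3: X-Z = 24 → Y
  i= 4: J-Q = 19 → T
  i= 5: B-J = 18 → S
  i= 6: I-E =  4 → E
  i= 7: C-E = 24 → Y
  i= 8: O-V = 19 → T
  i= 9: Y-G = 18 → S
  i=10: K-G =  4 → E
  i=11: E-G = 24 → Y
  i=12: W-D = 19 → T
  shifts repeat with period 4: TSEY

TSEY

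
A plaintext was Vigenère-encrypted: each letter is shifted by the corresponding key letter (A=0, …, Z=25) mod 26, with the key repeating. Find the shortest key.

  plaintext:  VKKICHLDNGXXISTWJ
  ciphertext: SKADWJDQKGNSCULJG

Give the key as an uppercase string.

XAQVUCSN

  i= 0: S-V = 23 → X
  i= 1: K-K =  0 → A
  i= 2: A-K = 16 → Q
  i= 3: D-I = 21 → V
  i= 4: W-C = 20 → U
  i= 5: J-H =  2 → C
  i= 6: D-L = 18 → S
  i= 7: Q-D = 13 → N
  i= 8: K-N = 23 → X
  i= 9: G-G =  0 → A
  i=10: N-X = 16 → Q
  i=11: S-X = 21 → V
  i=12: C-I = 20 → U
  i=13: U-S =  2 → C
  i=14: L-T = 18 → S
  i=15: J-W = 13 → N
  i=16: G-J = 23 → X
  shifts repeat with period 8: XAQVUCSN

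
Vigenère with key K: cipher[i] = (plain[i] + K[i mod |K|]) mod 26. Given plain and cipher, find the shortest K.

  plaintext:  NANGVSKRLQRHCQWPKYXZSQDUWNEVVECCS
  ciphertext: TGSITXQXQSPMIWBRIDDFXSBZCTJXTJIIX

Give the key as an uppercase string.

  i= 0: T-N =  6 → G
  i= 1: G-A =  6 → G
  i= 2: S-N =  5 → F
  i= 3: I-G =  2 → C
  i= 4: T-V = 24 → Y
  i= 5: X-S =  5 → F
  i= 6: Q-K =  6 → G
  i= 7: X-R =  6 → G
  i= 8: Q-L =  5 → F
  i= 9: S-Q =  2 → C
  i=10: P-R = 24 → Y
  i=11: M-H =  5 → F
  i=12: I-C =  6 → G
  i=13: W-Q =  6 → G
  i=14: B-W =  5 → F
  i=15: R-P =  2 → C
  i=16: I-K = 24 → Y
  i=17: D-Y =  5 → F
  i=18: D-X =  6 → G
  i=19: F-Z =  6 → G
  i=20: X-S =  5 → F
  i=21: S-Q =  2 → C
  i=22: B-D = 24 → Y
  i=23: Z-U =  5 → F
  i=24: C-W =  6 → G
  i=25: T-N =  6 → G
  i=26: J-E =  5 → F
  i=27: X-V =  2 → C
  i=28: T-V = 24 → Y
  i=29: J-E =  5 → F
  i=30: I-C =  6 → G
  i=31: I-C =  6 → G
  i=32: X-S =  5 → F
  shifts repeat with period 6: GGFCYF

GGFCYF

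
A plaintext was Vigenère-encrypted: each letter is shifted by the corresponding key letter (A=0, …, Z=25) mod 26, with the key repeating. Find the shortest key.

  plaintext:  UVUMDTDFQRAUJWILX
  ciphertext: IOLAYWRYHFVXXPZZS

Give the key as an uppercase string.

  i= 0: I-U = 14 → O
  i= 1: O-V = 19 → T
  i= 2: L-U = 17 → R
  i= 3: A-M = 14 → O
  i= 4: Y-D = 21 → V
  i= 5: W-T =  3 → D
  i= 6: R-D = 14 → O
  i= 7: Y-F = 19 → T
  i= 8: H-Q = 17 → R
  i= 9: F-R = 14 → O
  i=10: V-A = 21 → V
  i=11: X-U =  3 → D
  i=12: X-J = 14 → O
  i=13: P-W = 19 → T
  i=14: Z-I = 17 → R
  i=15: Z-L = 14 → O
  i=16: S-X = 21 → V
  shifts repeat with period 6: OTROVD

OTROVD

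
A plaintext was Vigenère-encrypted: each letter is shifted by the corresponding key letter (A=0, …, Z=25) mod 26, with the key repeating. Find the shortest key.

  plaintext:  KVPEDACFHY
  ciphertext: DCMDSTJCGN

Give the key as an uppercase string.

  i= 0: D-K = 19 → T
  i= 1: C-V =  7 → H
  i= 2: M-P = 23 → X
  i= 3: D-E = 25 → Z
  i= 4: S-D = 15 → P
  i= 5: T-A = 19 → T
  i= 6: J-C =  7 → H
  i= 7: C-F = 23 → X
  i= 8: G-H = 25 → Z
  i= 9: N-Y = 15 → P
  shifts repeat with period 5: THXZP

THXZP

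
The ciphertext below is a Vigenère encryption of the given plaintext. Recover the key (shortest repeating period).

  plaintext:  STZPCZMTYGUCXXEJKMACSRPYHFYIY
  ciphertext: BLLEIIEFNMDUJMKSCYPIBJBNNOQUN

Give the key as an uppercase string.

  i= 0: B-S =  9 → J
  i= 1: L-T = 18 → S
  i= 2: L-Z = 12 → M
  i= 3: E-P = 15 → P
  i= 4: I-C =  6 → G
  i= 5: I-Z =  9 → J
  i= 6: E-M = 18 → S
  i= 7: F-T = 12 → M
  i= 8: N-Y = 15 → P
  i= 9: M-G =  6 → G
  i=10: D-U =  9 → J
  i=11: U-C = 18 → S
  i=12: J-X = 12 → M
  i=13: M-X = 15 → P
  i=14: K-E =  6 → G
  i=15: S-J =  9 → J
  i=16: C-K = 18 → S
  i=17: Y-M = 12 → M
  i=18: P-A = 15 → P
  i=19: I-C =  6 → G
  i=20: B-S =  9 → J
  i=21: J-R = 18 → S
  i=22: B-P = 12 → M
  i=23: N-Y = 15 → P
  i=24: N-H =  6 → G
  i=25: O-F =  9 → J
  i=26: Q-Y = 18 → S
  i=27: U-I = 12 → M
  i=28: N-Y = 15 → P
  shifts repeat with period 5: JSMPG

JSMPG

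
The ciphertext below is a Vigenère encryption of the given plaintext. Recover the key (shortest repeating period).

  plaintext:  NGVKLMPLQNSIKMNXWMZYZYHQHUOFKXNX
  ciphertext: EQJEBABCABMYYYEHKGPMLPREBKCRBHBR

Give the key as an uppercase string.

  i= 0: E-N = 17 → R
  i= 1: Q-G = 10 → K
  i= 2: J-V = 14 → O
  i= 3: E-K = 20 → U
  i= 4: B-L = 16 → Q
  i= 5: A-M = 14 → O
  i= 6: B-P = 12 → M
  i= 7: C-L = 17 → R
  i= 8: A-Q = 10 → K
  i= 9: B-N = 14 → O
  i=10: M-S = 20 → U
  i=11: Y-I = 16 → Q
  i=12: Y-K = 14 → O
  i=13: Y-M = 12 → M
  i=14: E-N = 17 → R
  i=15: H-X = 10 → K
  i=16: K-W = 14 → O
  i=17: G-M = 20 → U
  i=18: P-Z = 16 → Q
  i=19: M-Y = 14 → O
  i=20: L-Z = 12 → M
  i=21: P-Y = 17 → R
  i=22: R-H = 10 → K
  i=23: E-Q = 14 → O
  i=24: B-H = 20 → U
  i=25: K-U = 16 → Q
  i=26: C-O = 14 → O
  i=27: R-F = 12 → M
  i=28: B-K = 17 → R
  i=29: H-X = 10 → K
  i=30: B-N = 14 → O
  i=31: R-X = 20 → U
  shifts repeat with period 7: RKOUQOM

RKOUQOM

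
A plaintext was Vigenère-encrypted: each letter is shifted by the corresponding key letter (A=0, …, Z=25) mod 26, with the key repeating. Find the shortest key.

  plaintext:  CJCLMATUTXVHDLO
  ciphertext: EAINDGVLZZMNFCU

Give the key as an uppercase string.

  i= 0: E-C =  2 → C
  i= 1: A-J = 17 → R
  i= 2: I-C =  6 → G
  i= 3: N-L =  2 → C
  i= 4: D-M = 17 → R
  i= 5: G-A =  6 → G
  i= 6: V-T =  2 → C
  i= 7: L-U = 17 → R
  i= 8: Z-T =  6 → G
  i= 9: Z-X =  2 → C
  i=10: M-V = 17 → R
  i=11: N-H =  6 → G
  i=12: F-D =  2 → C
  i=13: C-L = 17 → R
  i=14: U-O =  6 → G
  shifts repeat with period 3: CRG

CRG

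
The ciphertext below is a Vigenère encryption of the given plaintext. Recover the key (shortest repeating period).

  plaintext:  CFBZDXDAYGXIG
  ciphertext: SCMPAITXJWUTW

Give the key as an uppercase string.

QXL

  i= 0: S-C = 16 → Q
  i= 1: C-F = 23 → X
  i= 2: M-B = 11 → L
  i= 3: P-Z = 16 → Q
  i= 4: A-D = 23 → X
  i= 5: I-X = 11 → L
  i= 6: T-D = 16 → Q
  i= 7: X-A = 23 → X
  i= 8: J-Y = 11 → L
  i= 9: W-G = 16 → Q
  i=10: U-X = 23 → X
  i=11: T-I = 11 → L
  i=12: W-G = 16 → Q
  shifts repeat with period 3: QXL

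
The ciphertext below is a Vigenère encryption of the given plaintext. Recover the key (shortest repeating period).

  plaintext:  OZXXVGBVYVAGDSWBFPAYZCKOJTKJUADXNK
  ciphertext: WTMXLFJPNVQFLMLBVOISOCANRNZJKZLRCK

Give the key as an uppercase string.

  i= 0: W-O =  8 → I
  i= 1: T-Z = 20 → U
  i= 2: M-X = 15 → P
  i= 3: X-X =  0 → A
  i= 4: L-V = 16 → Q
  i= 5: F-G = 25 → Z
  i= 6: J-B =  8 → I
  i= 7: P-V = 20 → U
  i= 8: N-Y = 15 → P
  i= 9: V-V =  0 → A
  i=10: Q-A = 16 → Q
  i=11: F-G = 25 → Z
  i=12: L-D =  8 → I
  i=13: M-S = 20 → U
  i=14: L-W = 15 → P
  i=15: B-B =  0 → A
  i=16: V-F = 16 → Q
  i=17: O-P = 25 → Z
  i=18: I-A =  8 → I
  i=19: S-Y = 20 → U
  i=20: O-Z = 15 → P
  i=21: C-C =  0 → A
  i=22: A-K = 16 → Q
  i=23: N-O = 25 → Z
  i=24: R-J =  8 → I
  i=25: N-T = 20 → U
  i=26: Z-K = 15 → P
  i=27: J-J =  0 → A
  i=28: K-U = 16 → Q
  i=29: Z-A = 25 → Z
  i=30: L-D =  8 → I
  i=31: R-X = 20 → U
  i=32: C-N = 15 → P
  i=33: K-K =  0 → A
  shifts repeat with period 6: IUPAQZ

IUPAQZ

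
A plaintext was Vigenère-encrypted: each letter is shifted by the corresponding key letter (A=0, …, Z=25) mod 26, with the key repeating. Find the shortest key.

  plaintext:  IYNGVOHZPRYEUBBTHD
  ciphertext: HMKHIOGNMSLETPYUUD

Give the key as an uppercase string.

  i= 0: H-I = 25 → Z
  i= 1: M-Y = 14 → O
  i= 2: K-N = 23 → X
  i= 3: H-G =  1 → B
  i= 4: I-V = 13 → N
  i= 5: O-O =  0 → A
  i= 6: G-H = 25 → Z
  i= 7: N-Z = 14 → O
  i= 8: M-P = 23 → X
  i= 9: S-R =  1 → B
  i=10: L-Y = 13 → N
  i=11: E-E =  0 → A
  i=12: T-U = 25 → Z
  i=13: P-B = 14 → O
  i=14: Y-B = 23 → X
  i=15: U-T =  1 → B
  i=16: U-H = 13 → N
  i=17: D-D =  0 → A
  shifts repeat with period 6: ZOXBNA

ZOXBNA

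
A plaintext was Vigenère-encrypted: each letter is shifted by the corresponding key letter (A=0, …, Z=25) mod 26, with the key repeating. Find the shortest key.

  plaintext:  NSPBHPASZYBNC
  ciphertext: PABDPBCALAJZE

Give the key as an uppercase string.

CIM

  i= 0: P-N =  2 → C
  i= 1: A-S =  8 → I
  i= 2: B-P = 12 → M
  i= 3: D-B =  2 → C
  i= 4: P-H =  8 → I
  i= 5: B-P = 12 → M
  i= 6: C-A =  2 → C
  i= 7: A-S =  8 → I
  i= 8: L-Z = 12 → M
  i= 9: A-Y =  2 → C
  i=10: J-B =  8 → I
  i=11: Z-N = 12 → M
  i=12: E-C =  2 → C
  shifts repeat with period 3: CIM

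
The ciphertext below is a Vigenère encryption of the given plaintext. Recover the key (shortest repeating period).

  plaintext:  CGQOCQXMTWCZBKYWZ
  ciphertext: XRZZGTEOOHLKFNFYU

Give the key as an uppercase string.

  i= 0: X-C = 21 → V
  i= 1: R-G = 11 → L
  i= 2: Z-Q =  9 → J
  i= 3: Z-O = 11 → L
  i= 4: G-C =  4 → E
  i= 5: T-Q =  3 → D
  i= 6: E-X =  7 → H
  i= 7: O-M =  2 → C
  i= 8: O-T = 21 → V
  i= 9: H-W = 11 → L
  i=10: L-C =  9 → J
  i=11: K-Z = 11 → L
  i=12: F-B =  4 → E
  i=13: N-K =  3 → D
  i=14: F-Y =  7 → H
  i=15: Y-W =  2 → C
  i=16: U-Z = 21 → V
  shifts repeat with period 8: VLJLEDHC

VLJLEDHC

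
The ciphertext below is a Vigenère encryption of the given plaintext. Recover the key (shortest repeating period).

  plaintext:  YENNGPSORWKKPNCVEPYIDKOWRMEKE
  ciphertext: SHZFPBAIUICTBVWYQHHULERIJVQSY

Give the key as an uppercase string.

UDMSJMI

  i= 0: S-Y = 20 → U
  i= 1: H-E =  3 → D
  i= 2: Z-N = 12 → M
  i= 3: F-N = 18 → S
  i= 4: P-G =  9 → J
  i= 5: B-P = 12 → M
  i= 6: A-S =  8 → I
  i= 7: I-O = 20 → U
  i= 8: U-R =  3 → D
  i= 9: I-W = 12 → M
  i=10: C-K = 18 → S
  i=11: T-K =  9 → J
  i=12: B-P = 12 → M
  i=13: V-N =  8 → I
  i=14: W-C = 20 → U
  i=15: Y-V =  3 → D
  i=16: Q-E = 12 → M
  i=17: H-P = 18 → S
  i=18: H-Y =  9 → J
  i=19: U-I = 12 → M
  i=20: L-D =  8 → I
  i=21: E-K = 20 → U
  i=22: R-O =  3 → D
  i=23: I-W = 12 → M
  i=24: J-R = 18 → S
  i=25: V-M =  9 → J
  i=26: Q-E = 12 → M
  i=27: S-K =  8 → I
  i=28: Y-E = 20 → U
  shifts repeat with period 7: UDMSJMI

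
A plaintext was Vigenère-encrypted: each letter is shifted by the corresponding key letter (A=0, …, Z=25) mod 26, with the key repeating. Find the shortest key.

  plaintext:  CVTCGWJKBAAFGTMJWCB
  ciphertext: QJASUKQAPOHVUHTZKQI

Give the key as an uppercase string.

OOHQ

  i= 0: Q-C = 14 → O
  i= 1: J-V = 14 → O
  i= 2: A-T =  7 → H
  i= 3: S-C = 16 → Q
  i= 4: U-G = 14 → O
  i= 5: K-W = 14 → O
  i= 6: Q-J =  7 → H
  i= 7: A-K = 16 → Q
  i= 8: P-B = 14 → O
  i= 9: O-A = 14 → O
  i=10: H-A =  7 → H
  i=11: V-F = 16 → Q
  i=12: U-G = 14 → O
  i=13: H-T = 14 → O
  i=14: T-M =  7 → H
  i=15: Z-J = 16 → Q
  i=16: K-W = 14 → O
  i=17: Q-C = 14 → O
  i=18: I-B =  7 → H
  shifts repeat with period 4: OOHQ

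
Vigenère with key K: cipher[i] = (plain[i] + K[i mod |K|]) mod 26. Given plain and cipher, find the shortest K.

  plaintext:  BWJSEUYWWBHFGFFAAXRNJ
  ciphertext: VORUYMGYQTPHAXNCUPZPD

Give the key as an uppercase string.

  i= 0: V-B = 20 → U
  i= 1: O-W = 18 → S
  i= 2: R-J =  8 → I
  i= 3: U-S =  2 → C
  i= 4: Y-E = 20 → U
  i= 5: M-U = 18 → S
  i= 6: G-Y =  8 → I
  i= 7: Y-W =  2 → C
  i= 8: Q-W = 20 → U
  i= 9: T-B = 18 → S
  i=10: P-H =  8 → I
  i=11: H-F =  2 → C
  i=12: A-G = 20 → U
  i=13: X-F = 18 → S
  i=14: N-F =  8 → I
  i=15: C-A =  2 → C
  i=16: U-A = 20 → U
  i=17: P-X = 18 → S
  i=18: Z-R =  8 → I
  i=19: P-N =  2 → C
  i=20: D-J = 20 → U
  shifts repeat with period 4: USIC

USIC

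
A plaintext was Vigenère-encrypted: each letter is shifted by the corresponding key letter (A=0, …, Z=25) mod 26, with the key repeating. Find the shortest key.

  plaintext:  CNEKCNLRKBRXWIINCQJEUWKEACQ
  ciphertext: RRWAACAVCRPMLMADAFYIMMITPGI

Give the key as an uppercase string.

  i= 0: R-C = 15 → P
  i= 1: R-N =  4 → E
  i= 2: W-E = 18 → S
  i= 3: A-K = 16 → Q
  i= 4: A-C = 24 → Y
  i= 5: C-N = 15 → P
  i= 6: A-L = 15 → P
  i= 7: V-R =  4 → E
  i= 8: C-K = 18 → S
  i= 9: R-B = 16 → Q
  i=10: P-R = 24 → Y
  i=11: M-X = 15 → P
  i=12: L-W = 15 → P
  i=13: M-I =  4 → E
  i=14: A-I = 18 → S
  i=15: D-N = 16 → Q
  i=16: A-C = 24 → Y
  i=17: F-Q = 15 → P
  i=18: Y-J = 15 → P
  i=19: I-E =  4 → E
  i=20: M-U = 18 → S
  i=21: M-W = 16 → Q
  i=22: I-K = 24 → Y
  i=23: T-E = 15 → P
  i=24: P-A = 15 → P
  i=25: G-C =  4 → E
  i=26: I-Q = 18 → S
  shifts repeat with period 6: PESQYP

PESQYP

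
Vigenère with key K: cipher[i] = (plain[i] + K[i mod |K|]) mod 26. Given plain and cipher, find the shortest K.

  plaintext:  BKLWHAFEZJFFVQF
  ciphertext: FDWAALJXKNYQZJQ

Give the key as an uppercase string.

  i= 0: F-B =  4 → E
  i= 1: D-K = 19 → T
  i= 2: W-L = 11 → L
  i= 3: A-W =  4 → E
  i= 4: A-H = 19 → T
  i= 5: L-A = 11 → L
  i= 6: J-F =  4 → E
  i= 7: X-E = 19 → T
  i= 8: K-Z = 11 → L
  i= 9: N-J =  4 → E
  i=10: Y-F = 19 → T
  i=11: Q-F = 11 → L
  i=12: Z-V =  4 → E
  i=13: J-Q = 19 → T
  i=14: Q-F = 11 → L
  shifts repeat with period 3: ETL

ETL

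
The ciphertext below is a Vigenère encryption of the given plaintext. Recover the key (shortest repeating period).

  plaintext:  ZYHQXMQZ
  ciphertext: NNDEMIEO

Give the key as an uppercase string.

OPW

  i= 0: N-Z = 14 → O
  i= 1: N-Y = 15 → P
  i= 2: D-H = 22 → W
  i= 3: E-Q = 14 → O
  i= 4: M-X = 15 → P
  i= 5: I-M = 22 → W
  i= 6: E-Q = 14 → O
  i= 7: O-Z = 15 → P
  shifts repeat with period 3: OPW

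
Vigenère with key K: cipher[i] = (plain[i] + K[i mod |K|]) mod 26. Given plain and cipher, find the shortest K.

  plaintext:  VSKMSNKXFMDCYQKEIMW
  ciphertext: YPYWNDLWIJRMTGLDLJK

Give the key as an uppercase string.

DXOKVQBZ

  i= 0: Y-V =  3 → D
  i= 1: P-S = 23 → X
  i= 2: Y-K = 14 → O
  i= 3: W-M = 10 → K
  i= 4: N-S = 21 → V
  i= 5: D-N = 16 → Q
  i= 6: L-K =  1 → B
  i= 7: W-X = 25 → Z
  i= 8: I-F =  3 → D
  i= 9: J-M = 23 → X
  i=10: R-D = 14 → O
  i=11: M-C = 10 → K
  i=12: T-Y = 21 → V
  i=13: G-Q = 16 → Q
  i=14: L-K =  1 → B
  i=15: D-E = 25 → Z
  i=16: L-I =  3 → D
  i=17: J-M = 23 → X
  i=18: K-W = 14 → O
  shifts repeat with period 8: DXOKVQBZ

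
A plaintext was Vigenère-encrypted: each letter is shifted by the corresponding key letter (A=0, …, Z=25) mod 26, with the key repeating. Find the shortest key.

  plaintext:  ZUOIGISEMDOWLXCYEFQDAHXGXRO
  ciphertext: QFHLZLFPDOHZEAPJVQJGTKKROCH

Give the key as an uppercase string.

  i= 0: Q-Z = 17 → R
  i= 1: F-U = 11 → L
  i= 2: H-O = 19 → T
  i= 3: L-I =  3 → D
  i= 4: Z-G = 19 → T
  i= 5: L-I =  3 → D
  i= 6: F-S = 13 → N
  i= 7: P-E = 11 → L
  i= 8: D-M = 17 → R
  i= 9: O-D = 11 → L
  i=10: H-O = 19 → T
  i=11: Z-W =  3 → D
  i=12: E-L = 19 → T
  i=13: A-X =  3 → D
  i=14: P-C = 13 → N
  i=15: J-Y = 11 → L
  i=16: V-E = 17 → R
  i=17: Q-F = 11 → L
  i=18: J-Q = 19 → T
  i=19: G-D =  3 → D
  i=20: T-A = 19 → T
  i=21: K-H =  3 → D
  i=22: K-X = 13 → N
  i=23: R-G = 11 → L
  i=24: O-X = 17 → R
  i=25: C-R = 11 → L
  i=26: H-O = 19 → T
  shifts repeat with period 8: RLTDTDNL

RLTDTDNL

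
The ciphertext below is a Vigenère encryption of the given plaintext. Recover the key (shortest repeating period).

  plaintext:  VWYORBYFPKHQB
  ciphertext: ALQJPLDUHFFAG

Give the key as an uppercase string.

FPSVYK

  i= 0: A-V =  5 → F
  i= 1: L-W = 15 → P
  i= 2: Q-Y = 18 → S
  i= 3: J-O = 21 → V
  i= 4: P-R = 24 → Y
  i= 5: L-B = 10 → K
  i= 6: D-Y =  5 → F
  i= 7: U-F = 15 → P
  i= 8: H-P = 18 → S
  i= 9: F-K = 21 → V
  i=10: F-H = 24 → Y
  i=11: A-Q = 10 → K
  i=12: G-B =  5 → F
  shifts repeat with period 6: FPSVYK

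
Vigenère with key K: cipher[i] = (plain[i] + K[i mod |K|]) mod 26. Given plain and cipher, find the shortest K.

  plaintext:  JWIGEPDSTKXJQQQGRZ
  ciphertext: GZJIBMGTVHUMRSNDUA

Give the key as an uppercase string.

XDBCX

  i= 0: G-J = 23 → X
  i= 1: Z-W =  3 → D
  i= 2: J-I =  1 → B
  i= 3: I-G =  2 → C
  i= 4: B-E = 23 → X
  i= 5: M-P = 23 → X
  i= 6: G-D =  3 → D
  i= 7: T-S =  1 → B
  i= 8: V-T =  2 → C
  i= 9: H-K = 23 → X
  i=10: U-X = 23 → X
  i=11: M-J =  3 → D
  i=12: R-Q =  1 → B
  i=13: S-Q =  2 → C
  i=14: N-Q = 23 → X
  i=15: D-G = 23 → X
  i=16: U-R =  3 → D
  i=17: A-Z =  1 → B
  shifts repeat with period 5: XDBCX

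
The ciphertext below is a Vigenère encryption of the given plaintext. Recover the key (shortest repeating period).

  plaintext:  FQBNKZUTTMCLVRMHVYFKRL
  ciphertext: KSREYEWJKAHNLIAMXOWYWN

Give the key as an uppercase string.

  i= 0: K-F =  5 → F
  i= 1: S-Q =  2 → C
  i= 2: R-B = 16 → Q
  i= 3: E-N = 17 → R
  i= 4: Y-K = 14 → O
  i= 5: E-Z =  5 → F
  i= 6: W-U =  2 → C
  i= 7: J-T = 16 → Q
  i= 8: K-T = 17 → R
  i= 9: A-M = 14 → O
  i=10: H-C =  5 → F
  i=11: N-L =  2 → C
  i=12: L-V = 16 → Q
  i=13: I-R = 17 → R
  i=14: A-M = 14 → O
  i=15: M-H =  5 → F
  i=16: X-V =  2 → C
  i=17: O-Y = 16 → Q
  i=18: W-F = 17 → R
  i=19: Y-K = 14 → O
  i=20: W-R =  5 → F
  i=21: N-L =  2 → C
  shifts repeat with period 5: FCQRO

FCQRO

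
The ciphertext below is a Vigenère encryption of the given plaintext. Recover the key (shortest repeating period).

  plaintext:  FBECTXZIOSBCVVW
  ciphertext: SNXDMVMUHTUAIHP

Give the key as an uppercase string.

NMTBTY

  i= 0: S-F = 13 → N
  i= 1: N-B = 12 → M
  i= 2: X-E = 19 → T
  i= 3: D-C =  1 → B
  i= 4: M-T = 19 → T
  i= 5: V-X = 24 → Y
  i= 6: M-Z = 13 → N
  i= 7: U-I = 12 → M
  i= 8: H-O = 19 → T
  i= 9: T-S =  1 → B
  i=10: U-B = 19 → T
  i=11: A-C = 24 → Y
  i=12: I-V = 13 → N
  i=13: H-V = 12 → M
  i=14: P-W = 19 → T
  shifts repeat with period 6: NMTBTY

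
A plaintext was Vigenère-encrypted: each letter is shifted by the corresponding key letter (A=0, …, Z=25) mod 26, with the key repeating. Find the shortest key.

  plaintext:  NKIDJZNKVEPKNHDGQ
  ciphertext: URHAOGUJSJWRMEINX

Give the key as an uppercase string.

HHZXF

  i= 0: U-N =  7 → H
  i= 1: R-K =  7 → H
  i= 2: H-I = 25 → Z
  i= 3: A-D = 23 → X
  i= 4: O-J =  5 → F
  i= 5: G-Z =  7 → H
  i= 6: U-N =  7 → H
  i= 7: J-K = 25 → Z
  i= 8: S-V = 23 → X
  i= 9: J-E =  5 → F
  i=10: W-P =  7 → H
  i=11: R-K =  7 → H
  i=12: M-N = 25 → Z
  i=13: E-H = 23 → X
  i=14: I-D =  5 → F
  i=15: N-G =  7 → H
  i=16: X-Q =  7 → H
  shifts repeat with period 5: HHZXF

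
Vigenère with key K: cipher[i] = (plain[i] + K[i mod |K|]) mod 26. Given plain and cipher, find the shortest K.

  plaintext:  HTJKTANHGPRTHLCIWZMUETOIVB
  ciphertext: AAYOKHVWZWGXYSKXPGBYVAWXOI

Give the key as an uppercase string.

  i= 0: A-H = 19 → T
  i= 1: A-T =  7 → H
  i= 2: Y-J = 15 → P
  i= 3: O-K =  4 → E
  i= 4: K-T = 17 → R
  i= 5: H-A =  7 → H
  i= 6: V-N =  8 → I
  i= 7: W-H = 15 → P
  i= 8: Z-G = 19 → T
  i= 9: W-P =  7 → H
  i=10: G-R = 15 → P
  i=11: X-T =  4 → E
  i=12: Y-H = 17 → R
  i=13: S-L =  7 → H
  i=14: K-C =  8 → I
  i=15: X-I = 15 → P
  i=16: P-W = 19 → T
  i=17: G-Z =  7 → H
  i=18: B-M = 15 → P
  i=19: Y-U =  4 → E
  i=20: V-E = 17 → R
  i=21: A-T =  7 → H
  i=22: W-O =  8 → I
  i=23: X-I = 15 → P
  i=24: O-V = 19 → T
  i=25: I-B =  7 → H
  shifts repeat with period 8: THPERHIP

THPERHIP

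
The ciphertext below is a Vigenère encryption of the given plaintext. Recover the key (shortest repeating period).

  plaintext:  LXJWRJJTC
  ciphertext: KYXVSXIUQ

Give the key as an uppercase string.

  i= 0: K-L = 25 → Z
  i= 1: Y-X =  1 → B
  i= 2: X-J = 14 → O
  i= 3: V-W = 25 → Z
  i= 4: S-R =  1 → B
  i= 5: X-J = 14 → O
  i= 6: I-J = 25 → Z
  i= 7: U-T =  1 → B
  i= 8: Q-C = 14 → O
  shifts repeat with period 3: ZBO

ZBO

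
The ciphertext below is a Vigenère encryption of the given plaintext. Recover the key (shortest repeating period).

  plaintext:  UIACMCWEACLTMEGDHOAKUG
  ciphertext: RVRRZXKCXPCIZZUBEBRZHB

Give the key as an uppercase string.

XNRPNVOY

  i= 0: R-U = 23 → X
  i= 1: V-I = 13 → N
  i= 2: R-A = 17 → R
  i= 3: R-C = 15 → P
  i= 4: Z-M = 13 → N
  i= 5: X-C = 21 → V
  i= 6: K-W = 14 → O
  i= 7: C-E = 24 → Y
  i= 8: X-A = 23 → X
  i= 9: P-C = 13 → N
  i=10: C-L = 17 → R
  i=11: I-T = 15 → P
  i=12: Z-M = 13 → N
  i=13: Z-E = 21 → V
  i=14: U-G = 14 → O
  i=15: B-D = 24 → Y
  i=16: E-H = 23 → X
  i=17: B-O = 13 → N
  i=18: R-A = 17 → R
  i=19: Z-K = 15 → P
  i=20: H-U = 13 → N
  i=21: B-G = 21 → V
  shifts repeat with period 8: XNRPNVOY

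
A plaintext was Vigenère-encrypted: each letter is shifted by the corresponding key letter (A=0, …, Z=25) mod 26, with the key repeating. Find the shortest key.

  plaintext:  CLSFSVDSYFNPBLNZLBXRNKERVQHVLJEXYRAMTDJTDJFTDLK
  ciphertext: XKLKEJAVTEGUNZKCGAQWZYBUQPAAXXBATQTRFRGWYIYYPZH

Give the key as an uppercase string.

VZTFMOXD

  i= 0: X-C = 21 → V
  i= 1: K-L = 25 → Z
  i= 2: L-S = 19 → T
  i= 3: K-F =  5 → F
  i= 4: E-S = 12 → M
  i= 5: J-V = 14 → O
  i= 6: A-D = 23 → X
  i= 7: V-S =  3 → D
  i= 8: T-Y = 21 → V
  i= 9: E-F = 25 → Z
  i=10: G-N = 19 → T
  i=11: U-P =  5 → F
  i=12: N-B = 12 → M
  i=13: Z-L = 14 → O
  i=14: K-N = 23 → X
  i=15: C-Z =  3 → D
  i=16: G-L = 21 → V
  i=17: A-B = 25 → Z
  i=18: Q-X = 19 → T
  i=19: W-R =  5 → F
  i=20: Z-N = 12 → M
  i=21: Y-K = 14 → O
  i=22: B-E = 23 → X
  i=23: U-R =  3 → D
  i=24: Q-V = 21 → V
  i=25: P-Q = 25 → Z
  i=26: A-H = 19 → T
  i=27: A-V =  5 → F
  i=28: X-L = 12 → M
  i=29: X-J = 14 → O
  i=30: B-E = 23 → X
  i=31: A-X =  3 → D
  i=32: T-Y = 21 → V
  i=33: Q-R = 25 → Z
  i=34: T-A = 19 → T
  i=35: R-M =  5 → F
  i=36: F-T = 12 → M
  i=37: R-D = 14 → O
  i=38: G-J = 23 → X
  i=39: W-T =  3 → D
  i=40: Y-D = 21 → V
  i=41: I-J = 25 → Z
  i=42: Y-F = 19 → T
  i=43: Y-T =  5 → F
  i=44: P-D = 12 → M
  i=45: Z-L = 14 → O
  i=46: H-K = 23 → X
  shifts repeat with period 8: VZTFMOXD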